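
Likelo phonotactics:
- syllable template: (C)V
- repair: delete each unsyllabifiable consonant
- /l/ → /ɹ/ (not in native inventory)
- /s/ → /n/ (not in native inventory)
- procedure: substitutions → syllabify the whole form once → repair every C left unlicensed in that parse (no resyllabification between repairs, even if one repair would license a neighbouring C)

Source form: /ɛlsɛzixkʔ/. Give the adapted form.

Substitution: /l/ → /ɹ/, /s/ → /n/, giving /ɛɹnɛzixkʔ/.
Under (C)V, the unsyllabifiable consonants are /ɹ/, /x/, /k/, /ʔ/ (no codas are permitted; onsets are limited to one consonant).
Deleting the stranded consonants removes /ɹ/, /x/, /k/, /ʔ/.

ɛnɛzi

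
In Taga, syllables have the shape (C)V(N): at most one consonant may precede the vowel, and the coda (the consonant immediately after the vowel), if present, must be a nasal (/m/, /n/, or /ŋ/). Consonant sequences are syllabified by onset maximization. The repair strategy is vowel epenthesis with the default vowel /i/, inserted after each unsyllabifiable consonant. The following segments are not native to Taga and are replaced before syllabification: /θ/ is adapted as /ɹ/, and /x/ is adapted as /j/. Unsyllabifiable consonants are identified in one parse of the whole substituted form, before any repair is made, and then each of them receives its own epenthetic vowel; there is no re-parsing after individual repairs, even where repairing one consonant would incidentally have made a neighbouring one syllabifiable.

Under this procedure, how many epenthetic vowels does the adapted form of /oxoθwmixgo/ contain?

After substitution the input is /ojoɹwmijgo/.
The unsyllabifiable consonants are /ɹ/, /w/, /j/; each receives one epenthetic vowel.

3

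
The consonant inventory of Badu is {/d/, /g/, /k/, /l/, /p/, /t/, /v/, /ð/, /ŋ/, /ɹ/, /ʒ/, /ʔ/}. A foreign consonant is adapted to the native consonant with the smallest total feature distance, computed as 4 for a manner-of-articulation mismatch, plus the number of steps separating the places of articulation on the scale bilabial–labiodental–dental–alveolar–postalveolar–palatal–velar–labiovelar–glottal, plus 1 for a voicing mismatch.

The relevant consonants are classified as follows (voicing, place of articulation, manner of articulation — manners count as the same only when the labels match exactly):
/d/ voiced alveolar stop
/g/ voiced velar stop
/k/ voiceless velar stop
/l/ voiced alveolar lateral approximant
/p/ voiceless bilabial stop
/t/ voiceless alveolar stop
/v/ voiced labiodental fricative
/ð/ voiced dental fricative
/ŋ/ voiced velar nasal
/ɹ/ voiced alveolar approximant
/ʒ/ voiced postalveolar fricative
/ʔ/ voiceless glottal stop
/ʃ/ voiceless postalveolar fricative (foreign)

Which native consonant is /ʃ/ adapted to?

ʒ

/ʒ/ is closest: same manner (fricative), place distance 0 (postalveolar→postalveolar), voicing differs (+1); total 1. Next closest is /ð/ at distance 3.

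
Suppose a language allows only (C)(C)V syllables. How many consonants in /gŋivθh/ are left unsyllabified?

3

Under (C)(C)V, the unsyllabifiable consonants are /v/, /θ/, /h/ (no codas are permitted; onsets may contain at most 2 consonants).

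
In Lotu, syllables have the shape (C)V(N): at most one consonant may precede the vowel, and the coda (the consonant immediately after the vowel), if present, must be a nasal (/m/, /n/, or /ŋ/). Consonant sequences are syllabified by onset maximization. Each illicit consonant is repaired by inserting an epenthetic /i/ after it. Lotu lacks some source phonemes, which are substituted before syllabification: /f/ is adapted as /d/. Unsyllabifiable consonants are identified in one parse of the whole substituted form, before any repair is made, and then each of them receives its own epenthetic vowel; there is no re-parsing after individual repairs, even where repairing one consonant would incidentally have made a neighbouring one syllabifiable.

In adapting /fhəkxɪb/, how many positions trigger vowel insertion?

After substitution the input is /dhəkxɪb/.
The unsyllabifiable consonants are /d/, /k/, /b/; each receives one epenthetic vowel.

3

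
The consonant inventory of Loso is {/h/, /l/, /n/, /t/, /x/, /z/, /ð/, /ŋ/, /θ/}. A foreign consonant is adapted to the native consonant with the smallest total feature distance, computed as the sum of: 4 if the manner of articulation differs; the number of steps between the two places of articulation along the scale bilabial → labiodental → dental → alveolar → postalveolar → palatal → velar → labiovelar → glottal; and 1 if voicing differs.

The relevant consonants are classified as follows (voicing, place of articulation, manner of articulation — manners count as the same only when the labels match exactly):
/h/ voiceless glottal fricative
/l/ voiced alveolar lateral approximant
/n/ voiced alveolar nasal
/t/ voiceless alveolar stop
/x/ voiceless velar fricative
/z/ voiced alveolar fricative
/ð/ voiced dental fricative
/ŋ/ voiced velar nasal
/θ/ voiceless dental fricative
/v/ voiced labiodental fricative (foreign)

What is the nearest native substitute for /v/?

ð

/ð/ is closest: same manner (fricative), place distance 1 (labiodental→dental), same voicing; total 1. Next closest is /z/ at distance 2.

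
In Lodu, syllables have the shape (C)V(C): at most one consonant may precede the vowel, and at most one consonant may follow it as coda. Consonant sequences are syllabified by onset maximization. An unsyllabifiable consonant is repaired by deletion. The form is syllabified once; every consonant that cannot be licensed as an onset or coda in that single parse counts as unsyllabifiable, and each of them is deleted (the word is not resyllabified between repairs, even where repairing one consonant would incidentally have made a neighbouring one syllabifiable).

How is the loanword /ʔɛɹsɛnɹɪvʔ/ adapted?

Syllabifying with onset maximization leaves /ʔ/ stranded (at most one coda consonant is licensed; onsets are limited to one consonant).
Each unlicensed consonant is deleted: /ʔ/.

ʔɛɹsɛnɹɪv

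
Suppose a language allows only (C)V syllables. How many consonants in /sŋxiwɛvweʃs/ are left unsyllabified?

Under (C)V, the unsyllabifiable consonants are /s/, /ŋ/, /v/, /ʃ/, /s/ (no codas are permitted; onsets are limited to one consonant).

5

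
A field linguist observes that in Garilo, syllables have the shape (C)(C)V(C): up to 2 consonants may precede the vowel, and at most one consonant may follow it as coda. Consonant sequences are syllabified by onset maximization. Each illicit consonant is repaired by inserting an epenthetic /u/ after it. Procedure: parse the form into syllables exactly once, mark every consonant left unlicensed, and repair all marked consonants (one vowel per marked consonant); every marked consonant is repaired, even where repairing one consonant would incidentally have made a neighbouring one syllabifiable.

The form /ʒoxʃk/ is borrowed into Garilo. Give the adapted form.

Syllabifying with onset maximization leaves /ʃ/, /k/ stranded (at most one coda consonant is licensed; onsets may contain at most 2 consonants).
Each unlicensed consonant becomes the onset of a new syllable: /ʃ/ → /ʃu/, /k/ → /ku/.

ʒoxʃuku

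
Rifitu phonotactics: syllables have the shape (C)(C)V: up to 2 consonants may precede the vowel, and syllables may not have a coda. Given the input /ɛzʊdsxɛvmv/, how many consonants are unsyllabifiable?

Under (C)(C)V, the unsyllabifiable consonants are /d/, /v/, /m/, /v/ (no codas are permitted; onsets may contain at most 2 consonants).

4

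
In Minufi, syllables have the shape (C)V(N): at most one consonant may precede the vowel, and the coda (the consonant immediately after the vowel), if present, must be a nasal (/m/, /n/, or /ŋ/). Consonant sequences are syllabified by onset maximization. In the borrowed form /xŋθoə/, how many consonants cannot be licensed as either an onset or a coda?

2

Syllabifying with onset maximization leaves /x/, /ŋ/ stranded (only a nasal (/m/, /n/, or /ŋ/) is licensed in coda position; onsets are limited to one consonant).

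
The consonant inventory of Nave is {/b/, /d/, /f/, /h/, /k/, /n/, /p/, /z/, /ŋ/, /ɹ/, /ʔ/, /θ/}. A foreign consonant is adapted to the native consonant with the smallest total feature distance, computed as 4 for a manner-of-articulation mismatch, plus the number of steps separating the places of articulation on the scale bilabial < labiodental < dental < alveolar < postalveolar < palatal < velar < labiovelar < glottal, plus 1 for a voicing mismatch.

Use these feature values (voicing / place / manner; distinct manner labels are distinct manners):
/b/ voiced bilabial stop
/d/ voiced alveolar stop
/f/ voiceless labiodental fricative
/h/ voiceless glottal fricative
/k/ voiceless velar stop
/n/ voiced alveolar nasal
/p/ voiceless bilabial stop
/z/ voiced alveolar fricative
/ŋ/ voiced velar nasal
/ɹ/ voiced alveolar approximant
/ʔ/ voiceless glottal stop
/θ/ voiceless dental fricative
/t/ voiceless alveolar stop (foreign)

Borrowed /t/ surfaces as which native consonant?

/d/ is closest: same manner (stop), place distance 0 (alveolar→alveolar), voicing differs (+1); total 1. Next closest is /k/ at distance 3.

d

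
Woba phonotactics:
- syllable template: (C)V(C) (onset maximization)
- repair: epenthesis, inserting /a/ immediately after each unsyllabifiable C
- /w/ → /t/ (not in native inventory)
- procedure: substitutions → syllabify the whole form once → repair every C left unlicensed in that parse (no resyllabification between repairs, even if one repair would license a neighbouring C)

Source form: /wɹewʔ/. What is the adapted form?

Substitution: /w/ → /t/, giving /tɹetʔ/.
The consonants /t/, /ʔ/ cannot be parsed into a legal (C)V(C) syllable (at most one coda consonant is licensed; onsets are limited to one consonant).
Inserting the epenthetic vowel yields /t/ → /ta/, /ʔ/ → /ʔa/.

taɹetʔa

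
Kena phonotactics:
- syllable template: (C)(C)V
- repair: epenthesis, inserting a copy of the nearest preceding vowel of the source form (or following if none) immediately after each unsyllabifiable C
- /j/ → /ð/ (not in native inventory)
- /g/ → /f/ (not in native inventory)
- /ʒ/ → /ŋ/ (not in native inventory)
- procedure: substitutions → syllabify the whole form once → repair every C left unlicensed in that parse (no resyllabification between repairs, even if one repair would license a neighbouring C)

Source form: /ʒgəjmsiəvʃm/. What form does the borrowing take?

Substitution: /ʒ/ → /ŋ/, /g/ → /f/, /j/ → /ð/, giving /ŋfəðmsiəvʃm/.
The consonants /ð/, /v/, /ʃ/, /m/ cannot be parsed into a legal (C)(C)V syllable (no codas are permitted; onsets may contain at most 2 consonants).
Epenthesis after each stranded consonant: /ð/ → /ðə/, /v/ → /və/, /ʃ/ → /ʃə/, /m/ → /mə/.

ŋfəðəmsiəvəʃəmə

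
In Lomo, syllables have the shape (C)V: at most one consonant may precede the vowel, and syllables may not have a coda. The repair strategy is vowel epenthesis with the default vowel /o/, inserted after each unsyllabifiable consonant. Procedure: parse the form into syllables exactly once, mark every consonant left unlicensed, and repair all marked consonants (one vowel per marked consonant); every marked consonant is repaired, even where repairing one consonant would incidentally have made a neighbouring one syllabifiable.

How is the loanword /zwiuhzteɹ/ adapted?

The consonants /z/, /h/, /z/, /ɹ/ cannot be parsed into a legal (C)V syllable (no codas are permitted; onsets are limited to one consonant).
Epenthesis after each stranded consonant: /z/ → /zo/, /h/ → /ho/, /z/ → /zo/, /ɹ/ → /ɹo/.

zowiuhozoteɹo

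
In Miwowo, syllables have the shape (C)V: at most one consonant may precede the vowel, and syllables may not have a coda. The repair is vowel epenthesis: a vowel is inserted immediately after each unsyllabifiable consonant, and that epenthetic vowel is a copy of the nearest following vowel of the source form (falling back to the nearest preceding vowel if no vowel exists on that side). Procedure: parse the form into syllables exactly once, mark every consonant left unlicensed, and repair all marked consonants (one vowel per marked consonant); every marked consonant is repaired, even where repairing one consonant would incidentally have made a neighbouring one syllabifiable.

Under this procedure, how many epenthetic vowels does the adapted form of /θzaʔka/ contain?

The unsyllabifiable consonants are /θ/, /ʔ/; each receives one epenthetic vowel.

2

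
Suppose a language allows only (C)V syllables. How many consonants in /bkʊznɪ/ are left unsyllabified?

2

The consonants /b/, /z/ cannot be parsed into a legal (C)V syllable (no codas are permitted; onsets are limited to one consonant).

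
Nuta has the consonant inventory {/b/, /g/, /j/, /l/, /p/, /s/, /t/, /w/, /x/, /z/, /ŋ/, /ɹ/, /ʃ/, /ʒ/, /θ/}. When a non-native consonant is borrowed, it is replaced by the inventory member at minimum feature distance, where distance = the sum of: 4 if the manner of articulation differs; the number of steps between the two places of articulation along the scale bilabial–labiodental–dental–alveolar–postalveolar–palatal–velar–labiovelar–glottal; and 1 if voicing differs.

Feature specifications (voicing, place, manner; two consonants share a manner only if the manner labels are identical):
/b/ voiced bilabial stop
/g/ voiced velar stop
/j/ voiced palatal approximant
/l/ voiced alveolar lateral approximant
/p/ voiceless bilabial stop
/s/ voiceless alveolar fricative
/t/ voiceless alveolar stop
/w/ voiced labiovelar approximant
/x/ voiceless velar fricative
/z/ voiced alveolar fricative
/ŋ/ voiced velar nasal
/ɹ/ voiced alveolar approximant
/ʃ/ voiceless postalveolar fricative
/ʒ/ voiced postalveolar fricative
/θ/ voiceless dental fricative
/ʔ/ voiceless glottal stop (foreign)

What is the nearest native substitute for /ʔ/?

/g/ is closest: same manner (stop), place distance 2 (glottal→velar), voicing differs (+1); total 3. Next closest is /t/ at distance 5.

g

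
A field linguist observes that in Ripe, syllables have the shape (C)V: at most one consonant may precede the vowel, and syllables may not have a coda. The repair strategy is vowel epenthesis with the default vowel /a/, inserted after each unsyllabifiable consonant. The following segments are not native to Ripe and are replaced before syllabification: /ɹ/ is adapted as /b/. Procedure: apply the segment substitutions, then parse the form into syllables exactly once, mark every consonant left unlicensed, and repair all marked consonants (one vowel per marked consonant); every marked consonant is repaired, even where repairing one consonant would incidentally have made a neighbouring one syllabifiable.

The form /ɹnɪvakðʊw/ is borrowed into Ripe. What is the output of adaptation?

banɪvakaðʊwa

Substitution: /ɹ/ → /b/, giving /bnɪvakðʊw/.
Syllabifying with onset maximization leaves /b/, /k/, /w/ stranded (no codas are permitted; onsets are limited to one consonant).
Epenthesis after each stranded consonant: /b/ → /ba/, /k/ → /ka/, /w/ → /wa/.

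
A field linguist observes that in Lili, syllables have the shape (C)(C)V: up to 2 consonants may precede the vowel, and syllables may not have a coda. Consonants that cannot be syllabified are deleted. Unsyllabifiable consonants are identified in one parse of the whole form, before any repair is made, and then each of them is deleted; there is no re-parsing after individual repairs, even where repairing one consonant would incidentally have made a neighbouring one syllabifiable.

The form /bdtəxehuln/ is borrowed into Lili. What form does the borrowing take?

dtəxehu

The consonants /b/, /l/, /n/ cannot be parsed into a legal (C)(C)V syllable (no codas are permitted; onsets may contain at most 2 consonants).
Deletion applies to /b/, /l/, /n/.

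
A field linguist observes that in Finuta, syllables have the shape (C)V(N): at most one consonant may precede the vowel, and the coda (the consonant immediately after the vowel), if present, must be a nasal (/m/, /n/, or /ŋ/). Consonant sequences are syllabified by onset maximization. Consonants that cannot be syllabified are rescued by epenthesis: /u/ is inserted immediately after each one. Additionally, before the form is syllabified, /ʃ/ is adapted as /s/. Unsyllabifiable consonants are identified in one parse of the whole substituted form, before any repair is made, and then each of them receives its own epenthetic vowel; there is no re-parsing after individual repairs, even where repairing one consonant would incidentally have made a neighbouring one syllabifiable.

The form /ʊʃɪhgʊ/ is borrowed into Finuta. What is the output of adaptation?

ʊsɪhugʊ

Substitution: /ʃ/ → /s/, giving /ʊsɪhgʊ/.
The consonants /h/ cannot be parsed into a legal (C)V(N) syllable (only a nasal (/m/, /n/, or /ŋ/) is licensed in coda position; onsets are limited to one consonant).
Inserting the epenthetic vowel yields /h/ → /hu/.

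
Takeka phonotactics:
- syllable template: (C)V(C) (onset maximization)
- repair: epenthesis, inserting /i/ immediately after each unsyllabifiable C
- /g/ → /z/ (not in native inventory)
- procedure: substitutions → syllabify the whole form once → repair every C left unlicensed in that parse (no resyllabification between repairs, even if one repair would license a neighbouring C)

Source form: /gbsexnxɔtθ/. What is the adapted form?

zibisexnixɔtθi

Substitution: /g/ → /z/, giving /zbsexnxɔtθ/.
The consonants /z/, /b/, /n/, /θ/ cannot be parsed into a legal (C)V(C) syllable (at most one coda consonant is licensed; onsets are limited to one consonant).
Each unlicensed consonant becomes the onset of a new syllable: /z/ → /zi/, /b/ → /bi/, /n/ → /ni/, /θ/ → /θi/.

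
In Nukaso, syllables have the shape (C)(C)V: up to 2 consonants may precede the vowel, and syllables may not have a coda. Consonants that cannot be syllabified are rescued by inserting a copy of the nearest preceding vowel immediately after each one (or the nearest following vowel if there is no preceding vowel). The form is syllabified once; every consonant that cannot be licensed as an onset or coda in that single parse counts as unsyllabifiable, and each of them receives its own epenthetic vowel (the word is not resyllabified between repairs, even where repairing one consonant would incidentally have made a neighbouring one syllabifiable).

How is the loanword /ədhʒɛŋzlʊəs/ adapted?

ədəhʒɛŋɛzlʊəsə

Syllabifying with onset maximization leaves /d/, /ŋ/, /s/ stranded (no codas are permitted; onsets may contain at most 2 consonants).
Inserting the epenthetic vowel yields /d/ → /də/, /ŋ/ → /ŋɛ/, /s/ → /sə/.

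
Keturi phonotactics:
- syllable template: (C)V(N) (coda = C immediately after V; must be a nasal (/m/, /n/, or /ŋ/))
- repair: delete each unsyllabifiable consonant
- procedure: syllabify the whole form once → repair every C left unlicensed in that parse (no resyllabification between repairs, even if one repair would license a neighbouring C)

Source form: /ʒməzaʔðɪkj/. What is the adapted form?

Syllabifying with onset maximization leaves /ʒ/, /ʔ/, /k/, /j/ stranded (only a nasal (/m/, /n/, or /ŋ/) is licensed in coda position; onsets are limited to one consonant).
Deletion applies to /ʒ/, /ʔ/, /k/, /j/.

məzaðɪ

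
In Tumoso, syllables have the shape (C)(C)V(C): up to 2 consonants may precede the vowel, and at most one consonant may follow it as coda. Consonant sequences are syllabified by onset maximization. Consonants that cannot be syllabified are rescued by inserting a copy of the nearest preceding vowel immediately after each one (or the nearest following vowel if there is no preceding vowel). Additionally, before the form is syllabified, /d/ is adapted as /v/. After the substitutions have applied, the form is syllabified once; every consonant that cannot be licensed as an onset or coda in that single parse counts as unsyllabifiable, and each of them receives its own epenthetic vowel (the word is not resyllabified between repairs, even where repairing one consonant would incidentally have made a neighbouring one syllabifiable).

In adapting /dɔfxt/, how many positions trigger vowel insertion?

2

After substitution the input is /vɔfxt/.
The unsyllabifiable consonants are /x/, /t/; each receives one epenthetic vowel.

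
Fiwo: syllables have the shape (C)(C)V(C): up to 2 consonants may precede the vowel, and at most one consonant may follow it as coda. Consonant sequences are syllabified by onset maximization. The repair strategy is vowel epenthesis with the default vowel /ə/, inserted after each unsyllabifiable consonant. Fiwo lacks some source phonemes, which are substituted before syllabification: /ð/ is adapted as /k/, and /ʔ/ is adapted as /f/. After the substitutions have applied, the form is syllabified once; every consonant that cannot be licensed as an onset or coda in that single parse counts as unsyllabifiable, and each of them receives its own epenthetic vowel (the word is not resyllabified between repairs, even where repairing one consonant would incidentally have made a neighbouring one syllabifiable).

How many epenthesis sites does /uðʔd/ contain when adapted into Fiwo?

After substitution the input is /ukfd/.
The unsyllabifiable consonants are /f/, /d/; each receives one epenthetic vowel.

2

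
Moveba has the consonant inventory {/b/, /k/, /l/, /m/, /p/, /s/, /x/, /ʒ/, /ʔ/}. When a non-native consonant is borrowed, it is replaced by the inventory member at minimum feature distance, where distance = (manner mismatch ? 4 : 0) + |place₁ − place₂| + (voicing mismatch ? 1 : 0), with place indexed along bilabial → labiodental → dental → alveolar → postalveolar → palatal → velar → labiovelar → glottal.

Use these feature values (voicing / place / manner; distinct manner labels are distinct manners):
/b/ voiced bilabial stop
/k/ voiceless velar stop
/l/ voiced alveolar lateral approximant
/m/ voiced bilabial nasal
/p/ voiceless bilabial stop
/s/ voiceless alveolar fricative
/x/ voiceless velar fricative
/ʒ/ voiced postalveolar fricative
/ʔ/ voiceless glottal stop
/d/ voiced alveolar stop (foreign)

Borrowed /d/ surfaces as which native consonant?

b

/b/ is closest: same manner (stop), place distance 3 (alveolar→bilabial), same voicing; total 3. Next closest is /k/ at distance 4.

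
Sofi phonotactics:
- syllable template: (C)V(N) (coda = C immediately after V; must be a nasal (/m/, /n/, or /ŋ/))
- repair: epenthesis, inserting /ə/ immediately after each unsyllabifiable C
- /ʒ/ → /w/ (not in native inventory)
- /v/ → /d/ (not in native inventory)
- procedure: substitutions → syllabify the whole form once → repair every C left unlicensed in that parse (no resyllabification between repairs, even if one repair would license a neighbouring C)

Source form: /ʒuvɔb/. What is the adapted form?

Substitution: /ʒ/ → /w/, /v/ → /d/, giving /wudɔb/.
Syllabifying with onset maximization leaves /b/ stranded (only a nasal (/m/, /n/, or /ŋ/) is licensed in coda position; onsets are limited to one consonant).
Each unlicensed consonant becomes the onset of a new syllable: /b/ → /bə/.

wudɔbə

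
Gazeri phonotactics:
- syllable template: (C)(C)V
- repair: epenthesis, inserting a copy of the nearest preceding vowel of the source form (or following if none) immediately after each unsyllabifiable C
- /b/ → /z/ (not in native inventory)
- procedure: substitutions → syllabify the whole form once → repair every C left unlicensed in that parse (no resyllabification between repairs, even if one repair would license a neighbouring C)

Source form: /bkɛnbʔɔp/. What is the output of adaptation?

zkɛnɛzʔɔpɔ

Substitution: /b/ → /z/, giving /zkɛnzʔɔp/.
Under (C)(C)V, the unsyllabifiable consonants are /n/, /p/ (no codas are permitted; onsets may contain at most 2 consonants).
Inserting the epenthetic vowel yields /n/ → /nɛ/, /p/ → /pɔ/.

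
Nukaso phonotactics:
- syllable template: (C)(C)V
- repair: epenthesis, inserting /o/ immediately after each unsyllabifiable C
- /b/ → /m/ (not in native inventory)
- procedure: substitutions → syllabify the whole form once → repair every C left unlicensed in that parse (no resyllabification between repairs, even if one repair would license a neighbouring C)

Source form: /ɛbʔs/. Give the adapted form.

Substitution: /b/ → /m/, giving /ɛmʔs/.
Under (C)(C)V, the unsyllabifiable consonants are /m/, /ʔ/, /s/ (no codas are permitted; onsets may contain at most 2 consonants).
Each unlicensed consonant becomes the onset of a new syllable: /m/ → /mo/, /ʔ/ → /ʔo/, /s/ → /so/.

ɛmoʔoso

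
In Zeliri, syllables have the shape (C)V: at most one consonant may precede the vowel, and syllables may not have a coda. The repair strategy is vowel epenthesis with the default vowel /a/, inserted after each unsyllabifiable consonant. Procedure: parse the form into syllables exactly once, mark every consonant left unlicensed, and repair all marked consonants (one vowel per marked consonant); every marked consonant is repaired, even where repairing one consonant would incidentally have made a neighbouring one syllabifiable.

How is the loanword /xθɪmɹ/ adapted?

Under (C)V, the unsyllabifiable consonants are /x/, /m/, /ɹ/ (no codas are permitted; onsets are limited to one consonant).
Each unlicensed consonant becomes the onset of a new syllable: /x/ → /xa/, /m/ → /ma/, /ɹ/ → /ɹa/.

xaθɪmaɹa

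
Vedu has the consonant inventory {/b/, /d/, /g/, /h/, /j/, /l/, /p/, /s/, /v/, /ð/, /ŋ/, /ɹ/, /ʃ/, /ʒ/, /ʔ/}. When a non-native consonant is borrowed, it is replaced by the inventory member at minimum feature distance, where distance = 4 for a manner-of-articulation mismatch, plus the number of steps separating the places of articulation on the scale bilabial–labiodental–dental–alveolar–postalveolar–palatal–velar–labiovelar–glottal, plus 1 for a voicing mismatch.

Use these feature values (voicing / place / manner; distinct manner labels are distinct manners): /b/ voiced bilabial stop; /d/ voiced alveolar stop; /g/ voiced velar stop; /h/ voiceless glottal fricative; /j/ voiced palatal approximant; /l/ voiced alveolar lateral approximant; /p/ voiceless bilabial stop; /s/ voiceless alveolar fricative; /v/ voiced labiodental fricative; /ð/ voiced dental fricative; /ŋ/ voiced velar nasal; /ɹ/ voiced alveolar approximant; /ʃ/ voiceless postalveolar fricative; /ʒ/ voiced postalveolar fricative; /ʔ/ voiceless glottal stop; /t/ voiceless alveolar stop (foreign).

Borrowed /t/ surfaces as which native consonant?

d

/d/ is closest: same manner (stop), place distance 0 (alveolar→alveolar), voicing differs (+1); total 1. Next closest is /p/ at distance 3.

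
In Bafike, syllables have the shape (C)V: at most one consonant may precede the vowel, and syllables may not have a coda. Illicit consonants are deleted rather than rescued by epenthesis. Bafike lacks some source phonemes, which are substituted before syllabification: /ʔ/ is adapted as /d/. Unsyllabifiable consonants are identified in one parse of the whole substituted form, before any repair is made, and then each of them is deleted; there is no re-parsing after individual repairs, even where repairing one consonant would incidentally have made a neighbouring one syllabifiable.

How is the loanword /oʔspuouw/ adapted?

opuou

Substitution: /ʔ/ → /d/, giving /odspuouw/.
Under (C)V, the unsyllabifiable consonants are /d/, /s/, /w/ (no codas are permitted; onsets are limited to one consonant).
Deletion applies to /d/, /s/, /w/.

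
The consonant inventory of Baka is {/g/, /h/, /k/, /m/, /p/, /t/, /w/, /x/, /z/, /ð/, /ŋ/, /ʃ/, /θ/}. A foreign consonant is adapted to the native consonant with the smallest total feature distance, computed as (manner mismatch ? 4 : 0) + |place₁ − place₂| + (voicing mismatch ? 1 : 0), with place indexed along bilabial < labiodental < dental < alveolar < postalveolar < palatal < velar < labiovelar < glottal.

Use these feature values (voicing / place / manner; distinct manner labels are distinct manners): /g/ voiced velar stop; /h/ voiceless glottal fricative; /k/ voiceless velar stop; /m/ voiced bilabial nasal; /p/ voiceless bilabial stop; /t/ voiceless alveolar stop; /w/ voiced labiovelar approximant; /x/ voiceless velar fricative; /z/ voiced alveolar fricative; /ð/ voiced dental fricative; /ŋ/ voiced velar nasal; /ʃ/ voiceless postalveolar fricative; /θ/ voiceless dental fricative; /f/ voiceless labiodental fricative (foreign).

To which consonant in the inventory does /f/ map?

θ

/θ/ is closest: same manner (fricative), place distance 1 (labiodental→dental), same voicing; total 1. Next closest is /ð/ at distance 2.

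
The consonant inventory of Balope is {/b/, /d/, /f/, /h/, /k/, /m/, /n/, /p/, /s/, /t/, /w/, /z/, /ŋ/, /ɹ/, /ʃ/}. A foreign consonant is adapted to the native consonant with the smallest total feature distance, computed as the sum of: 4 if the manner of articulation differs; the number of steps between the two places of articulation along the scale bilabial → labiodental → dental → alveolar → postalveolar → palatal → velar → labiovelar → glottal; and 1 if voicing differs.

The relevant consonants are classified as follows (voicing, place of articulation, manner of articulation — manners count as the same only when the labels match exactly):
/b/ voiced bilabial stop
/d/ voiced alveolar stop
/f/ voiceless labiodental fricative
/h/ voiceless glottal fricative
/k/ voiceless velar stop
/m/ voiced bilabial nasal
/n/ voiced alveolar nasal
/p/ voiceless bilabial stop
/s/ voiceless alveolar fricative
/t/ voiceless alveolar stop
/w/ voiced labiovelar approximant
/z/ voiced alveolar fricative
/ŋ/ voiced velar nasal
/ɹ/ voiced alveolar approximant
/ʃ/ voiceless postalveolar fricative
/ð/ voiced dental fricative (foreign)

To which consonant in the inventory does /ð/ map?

z

/z/ is closest: same manner (fricative), place distance 1 (dental→alveolar), same voicing; total 1. Next closest is /f/ at distance 2.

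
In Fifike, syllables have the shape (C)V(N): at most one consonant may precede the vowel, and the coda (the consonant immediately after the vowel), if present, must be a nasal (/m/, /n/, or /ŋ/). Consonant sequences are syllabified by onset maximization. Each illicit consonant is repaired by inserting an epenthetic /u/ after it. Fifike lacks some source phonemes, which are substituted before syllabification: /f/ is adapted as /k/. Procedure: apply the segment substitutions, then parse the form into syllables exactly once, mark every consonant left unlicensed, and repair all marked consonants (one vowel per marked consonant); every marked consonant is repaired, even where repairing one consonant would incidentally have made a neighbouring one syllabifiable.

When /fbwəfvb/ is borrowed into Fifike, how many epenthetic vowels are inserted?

5

After substitution the input is /kbwəkvb/.
The unsyllabifiable consonants are /k/, /b/, /k/, /v/, /b/; each receives one epenthetic vowel.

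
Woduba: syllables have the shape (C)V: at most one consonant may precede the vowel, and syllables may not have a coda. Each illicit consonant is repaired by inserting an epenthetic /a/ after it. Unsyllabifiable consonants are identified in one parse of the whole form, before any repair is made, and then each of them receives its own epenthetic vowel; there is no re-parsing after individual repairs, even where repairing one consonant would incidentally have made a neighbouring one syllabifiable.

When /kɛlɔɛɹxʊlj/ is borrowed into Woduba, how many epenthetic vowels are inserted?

The unsyllabifiable consonants are /ɹ/, /l/, /j/; each receives one epenthetic vowel.

3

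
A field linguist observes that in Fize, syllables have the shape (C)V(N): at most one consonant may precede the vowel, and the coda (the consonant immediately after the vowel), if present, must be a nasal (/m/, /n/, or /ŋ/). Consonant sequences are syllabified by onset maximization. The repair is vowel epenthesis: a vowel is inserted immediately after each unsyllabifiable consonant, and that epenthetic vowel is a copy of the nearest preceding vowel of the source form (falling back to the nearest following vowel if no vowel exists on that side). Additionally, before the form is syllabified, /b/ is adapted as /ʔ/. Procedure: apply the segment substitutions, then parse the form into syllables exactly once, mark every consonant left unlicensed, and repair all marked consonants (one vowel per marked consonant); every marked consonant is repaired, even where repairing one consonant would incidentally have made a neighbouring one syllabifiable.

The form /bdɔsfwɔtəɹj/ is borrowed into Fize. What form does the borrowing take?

Substitution: /b/ → /ʔ/, giving /ʔdɔsfwɔtəɹj/.
Under (C)V(N), the unsyllabifiable consonants are /ʔ/, /s/, /f/, /ɹ/, /j/ (only a nasal (/m/, /n/, or /ŋ/) is licensed in coda position; onsets are limited to one consonant).
Inserting the epenthetic vowel yields /ʔ/ → /ʔɔ/, /s/ → /sɔ/, /f/ → /fɔ/, /ɹ/ → /ɹə/, /j/ → /jə/.

ʔɔdɔsɔfɔwɔtəɹəjə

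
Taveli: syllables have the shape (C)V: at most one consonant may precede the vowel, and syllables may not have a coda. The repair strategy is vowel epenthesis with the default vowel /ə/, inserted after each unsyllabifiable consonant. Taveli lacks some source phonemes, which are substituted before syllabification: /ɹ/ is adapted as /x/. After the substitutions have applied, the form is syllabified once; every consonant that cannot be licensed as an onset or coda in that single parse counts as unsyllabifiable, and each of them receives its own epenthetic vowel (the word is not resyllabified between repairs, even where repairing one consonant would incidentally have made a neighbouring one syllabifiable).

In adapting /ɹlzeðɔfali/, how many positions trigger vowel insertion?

After substitution the input is /xlzeðɔfali/.
The unsyllabifiable consonants are /x/, /l/; each receives one epenthetic vowel.

2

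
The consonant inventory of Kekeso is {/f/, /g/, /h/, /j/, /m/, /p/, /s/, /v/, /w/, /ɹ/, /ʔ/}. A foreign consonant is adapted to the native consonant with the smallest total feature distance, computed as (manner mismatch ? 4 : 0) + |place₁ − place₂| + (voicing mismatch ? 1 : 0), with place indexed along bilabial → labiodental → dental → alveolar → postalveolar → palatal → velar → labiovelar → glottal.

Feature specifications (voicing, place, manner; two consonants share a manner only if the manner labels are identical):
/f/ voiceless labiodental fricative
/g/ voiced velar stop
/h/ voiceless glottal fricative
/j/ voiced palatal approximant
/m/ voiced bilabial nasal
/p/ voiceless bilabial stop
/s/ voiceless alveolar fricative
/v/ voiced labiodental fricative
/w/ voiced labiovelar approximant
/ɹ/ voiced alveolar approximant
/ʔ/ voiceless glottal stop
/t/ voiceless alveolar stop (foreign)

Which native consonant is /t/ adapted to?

p

/p/ is closest: same manner (stop), place distance 3 (alveolar→bilabial), same voicing; total 3. Next closest is /g/ at distance 4.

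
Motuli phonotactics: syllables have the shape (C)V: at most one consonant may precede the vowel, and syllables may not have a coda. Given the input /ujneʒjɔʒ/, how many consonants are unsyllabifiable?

Syllabifying with onset maximization leaves /j/, /ʒ/, /ʒ/ stranded (no codas are permitted; onsets are limited to one consonant).

3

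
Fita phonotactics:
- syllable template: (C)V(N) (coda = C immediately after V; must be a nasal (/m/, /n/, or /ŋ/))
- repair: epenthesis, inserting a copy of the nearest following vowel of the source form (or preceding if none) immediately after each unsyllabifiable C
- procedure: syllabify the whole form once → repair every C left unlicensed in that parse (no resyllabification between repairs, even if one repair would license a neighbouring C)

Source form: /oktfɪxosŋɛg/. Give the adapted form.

The consonants /k/, /t/, /s/, /g/ cannot be parsed into a legal (C)V(N) syllable (only a nasal (/m/, /n/, or /ŋ/) is licensed in coda position; onsets are limited to one consonant).
Inserting the epenthetic vowel yields /k/ → /kɪ/, /t/ → /tɪ/, /s/ → /sɛ/, /g/ → /gɛ/.

okɪtɪfɪxosɛŋɛgɛ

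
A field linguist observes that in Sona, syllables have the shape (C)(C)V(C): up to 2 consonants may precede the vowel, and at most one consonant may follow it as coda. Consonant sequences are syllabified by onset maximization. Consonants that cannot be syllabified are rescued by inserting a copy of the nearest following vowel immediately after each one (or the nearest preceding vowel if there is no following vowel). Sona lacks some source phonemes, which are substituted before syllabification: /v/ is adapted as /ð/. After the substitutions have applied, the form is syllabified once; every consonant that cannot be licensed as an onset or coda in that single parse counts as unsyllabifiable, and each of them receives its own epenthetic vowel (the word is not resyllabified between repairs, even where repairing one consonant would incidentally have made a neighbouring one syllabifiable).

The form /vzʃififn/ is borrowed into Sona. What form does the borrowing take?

Substitution: /v/ → /ð/, giving /ðzʃififn/.
The consonants /ð/, /n/ cannot be parsed into a legal (C)(C)V(C) syllable (at most one coda consonant is licensed; onsets may contain at most 2 consonants).
Each unlicensed consonant becomes the onset of a new syllable: /ð/ → /ði/, /n/ → /ni/.

ðizʃififni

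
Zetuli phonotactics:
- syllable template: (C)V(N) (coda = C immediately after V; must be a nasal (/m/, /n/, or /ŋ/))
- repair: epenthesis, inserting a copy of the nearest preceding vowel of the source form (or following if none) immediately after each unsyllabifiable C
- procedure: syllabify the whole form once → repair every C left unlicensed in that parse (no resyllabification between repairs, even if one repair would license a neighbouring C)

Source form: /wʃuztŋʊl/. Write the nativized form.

wuʃuzutuŋʊlʊ

Under (C)V(N), the unsyllabifiable consonants are /w/, /z/, /t/, /l/ (only a nasal (/m/, /n/, or /ŋ/) is licensed in coda position; onsets are limited to one consonant).
Each unlicensed consonant becomes the onset of a new syllable: /w/ → /wu/, /z/ → /zu/, /t/ → /tu/, /l/ → /lʊ/.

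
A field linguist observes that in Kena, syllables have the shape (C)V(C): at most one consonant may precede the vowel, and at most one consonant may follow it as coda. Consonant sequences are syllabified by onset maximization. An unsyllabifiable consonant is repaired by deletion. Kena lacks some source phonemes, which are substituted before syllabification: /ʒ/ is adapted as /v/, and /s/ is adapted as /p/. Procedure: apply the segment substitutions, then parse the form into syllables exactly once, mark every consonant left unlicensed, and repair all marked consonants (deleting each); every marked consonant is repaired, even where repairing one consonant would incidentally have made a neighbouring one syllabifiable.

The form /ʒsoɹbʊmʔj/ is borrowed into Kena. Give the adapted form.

Substitution: /ʒ/ → /v/, /s/ → /p/, giving /vpoɹbʊmʔj/.
Under (C)V(C), the unsyllabifiable consonants are /v/, /ʔ/, /j/ (at most one coda consonant is licensed; onsets are limited to one consonant).
Each unlicensed consonant is deleted: /v/, /ʔ/, /j/.

poɹbʊm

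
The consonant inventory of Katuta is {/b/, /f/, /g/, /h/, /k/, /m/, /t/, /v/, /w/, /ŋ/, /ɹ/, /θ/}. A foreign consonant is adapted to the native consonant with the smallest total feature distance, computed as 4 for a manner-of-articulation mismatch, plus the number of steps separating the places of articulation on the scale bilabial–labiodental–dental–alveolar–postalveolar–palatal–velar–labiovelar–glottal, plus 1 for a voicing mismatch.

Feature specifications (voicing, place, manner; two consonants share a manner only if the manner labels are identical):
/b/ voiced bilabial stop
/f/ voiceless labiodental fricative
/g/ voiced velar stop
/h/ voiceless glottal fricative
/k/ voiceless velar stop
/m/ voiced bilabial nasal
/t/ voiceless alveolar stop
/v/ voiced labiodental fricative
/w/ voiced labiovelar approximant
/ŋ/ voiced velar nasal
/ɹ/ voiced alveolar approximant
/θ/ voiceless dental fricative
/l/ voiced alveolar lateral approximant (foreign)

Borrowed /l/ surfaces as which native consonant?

/ɹ/ is closest: manner differs (lateral approximant→approximant, +4), place distance 0 (alveolar→alveolar), same voicing; total 4. Next closest is /t/ at distance 5.

ɹ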